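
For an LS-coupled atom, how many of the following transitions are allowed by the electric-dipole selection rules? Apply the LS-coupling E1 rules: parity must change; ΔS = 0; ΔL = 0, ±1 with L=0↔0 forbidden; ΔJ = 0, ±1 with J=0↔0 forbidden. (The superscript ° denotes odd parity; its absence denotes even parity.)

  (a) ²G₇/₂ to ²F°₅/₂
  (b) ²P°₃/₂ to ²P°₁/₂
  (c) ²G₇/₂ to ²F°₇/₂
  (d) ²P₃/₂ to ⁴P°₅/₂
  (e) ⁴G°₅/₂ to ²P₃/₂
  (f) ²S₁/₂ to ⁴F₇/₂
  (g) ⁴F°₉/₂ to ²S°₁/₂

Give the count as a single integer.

(a) allowed
(b) forbidden (parity fails)
(c) allowed
(d) forbidden (ΔS fails)
(e) forbidden (ΔS, ΔL fail)
(f) forbidden (parity, ΔS, ΔL, ΔJ fail)
(g) forbidden (parity, ΔS, ΔL, ΔJ fail)
Total allowed: 2 of 7.

2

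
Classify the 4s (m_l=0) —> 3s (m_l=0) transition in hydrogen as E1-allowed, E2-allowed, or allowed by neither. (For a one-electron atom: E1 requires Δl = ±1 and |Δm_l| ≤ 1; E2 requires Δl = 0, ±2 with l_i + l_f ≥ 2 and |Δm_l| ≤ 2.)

Δl = 0 − 0 = +0; l_i + l_f = 0.
Δm_l = +0.
E1 (Δl = ±1, |Δm_l| ≤ 1): not satisfied.
E2 (Δl = 0,±2, l_i+l_f ≥ 2, |Δm_l| ≤ 2): not satisfied.

neither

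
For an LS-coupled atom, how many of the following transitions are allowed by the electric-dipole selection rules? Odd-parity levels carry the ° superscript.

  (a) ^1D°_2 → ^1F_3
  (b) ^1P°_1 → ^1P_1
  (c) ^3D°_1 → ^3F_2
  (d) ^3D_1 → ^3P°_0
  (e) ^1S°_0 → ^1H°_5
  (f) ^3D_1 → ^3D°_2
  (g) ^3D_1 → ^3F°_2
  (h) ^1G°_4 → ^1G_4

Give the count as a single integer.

7

(a) allowed
(b) allowed
(c) allowed
(d) allowed
(e) forbidden (parity, ΔL, ΔJ fail)
(f) allowed
(g) allowed
(h) allowed
Total allowed: 7 of 8.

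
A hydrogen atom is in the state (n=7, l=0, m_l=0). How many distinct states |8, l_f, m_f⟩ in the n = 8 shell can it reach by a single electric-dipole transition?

3

E1 requires Δl = ±1, so l_f ∈ {-1, 1}; with 0 ≤ l_f ≤ n_f−1 = 7, the allowed l_f values are {1}.
For l_f = 1: m_f ∈ {m_i−1, m_i, m_i+1} ∩ [−1, 1] = {-1, 0, 1} → 3 states.
Total: 3.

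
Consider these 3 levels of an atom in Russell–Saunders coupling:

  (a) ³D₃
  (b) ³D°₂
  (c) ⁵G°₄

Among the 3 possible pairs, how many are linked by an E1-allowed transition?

1

(a)–(b): allowed.
(a)–(c): forbidden (ΔS, ΔL).
(b)–(c): forbidden (parity, ΔS, ΔL, ΔJ).
Allowed pairs: 1 of 3.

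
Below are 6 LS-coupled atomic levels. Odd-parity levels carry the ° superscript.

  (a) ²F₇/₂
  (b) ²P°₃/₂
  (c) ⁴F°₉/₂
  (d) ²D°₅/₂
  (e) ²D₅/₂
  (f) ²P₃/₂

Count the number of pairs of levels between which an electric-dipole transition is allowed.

5

(a)–(b): forbidden (ΔL, ΔJ).
(a)–(c): forbidden (ΔS).
(a)–(d): allowed.
(a)–(e): forbidden (parity).
(a)–(f): forbidden (parity, ΔL, ΔJ).
(b)–(c): forbidden (parity, ΔS, ΔL, ΔJ).
(b)–(d): forbidden (parity).
(b)–(e): allowed.
(b)–(f): allowed.
(c)–(d): forbidden (parity, ΔS, ΔJ).
(c)–(e): forbidden (ΔS, ΔJ).
(c)–(f): forbidden (ΔS, ΔL, ΔJ).
(d)–(e): allowed.
(d)–(f): allowed.
(e)–(f): forbidden (parity).
Allowed pairs: 5 of 15.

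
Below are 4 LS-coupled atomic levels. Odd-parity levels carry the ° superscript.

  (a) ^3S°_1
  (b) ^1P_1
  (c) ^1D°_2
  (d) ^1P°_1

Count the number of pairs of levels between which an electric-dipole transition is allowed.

(a)–(b): forbidden (ΔS).
(a)–(c): forbidden (parity, ΔS, ΔL).
(a)–(d): forbidden (parity, ΔS).
(b)–(c): allowed.
(b)–(d): allowed.
(c)–(d): forbidden (parity).
Allowed pairs: 2 of 6.

2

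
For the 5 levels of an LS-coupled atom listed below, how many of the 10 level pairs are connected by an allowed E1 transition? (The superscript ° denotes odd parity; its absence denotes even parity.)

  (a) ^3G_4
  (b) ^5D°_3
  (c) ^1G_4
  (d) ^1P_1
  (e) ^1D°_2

(a)–(b): forbidden (ΔS, ΔL).
(a)–(c): forbidden (parity, ΔS).
(a)–(d): forbidden (parity, ΔS, ΔL, ΔJ).
(a)–(e): forbidden (ΔS, ΔL, ΔJ).
(b)–(c): forbidden (ΔS, ΔL).
(b)–(d): forbidden (ΔS, ΔJ).
(b)–(e): forbidden (parity, ΔS).
(c)–(d): forbidden (parity, ΔL, ΔJ).
(c)–(e): forbidden (ΔL, ΔJ).
(d)–(e): allowed.
Allowed pairs: 1 of 10.

1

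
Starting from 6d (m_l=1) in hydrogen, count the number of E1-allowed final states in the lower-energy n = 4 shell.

E1 requires Δl = ±1, so l_f ∈ {1, 3}; with 0 ≤ l_f ≤ n_f−1 = 3, the allowed l_f values are {1, 3}.
For l_f = 1: m_f ∈ {m_i−1, m_i, m_i+1} ∩ [−1, 1] = {0, 1} → 2 states.
For l_f = 3: m_f ∈ {m_i−1, m_i, m_i+1} ∩ [−3, 3] = {0, 1, 2} → 3 states.
Total: 5.

5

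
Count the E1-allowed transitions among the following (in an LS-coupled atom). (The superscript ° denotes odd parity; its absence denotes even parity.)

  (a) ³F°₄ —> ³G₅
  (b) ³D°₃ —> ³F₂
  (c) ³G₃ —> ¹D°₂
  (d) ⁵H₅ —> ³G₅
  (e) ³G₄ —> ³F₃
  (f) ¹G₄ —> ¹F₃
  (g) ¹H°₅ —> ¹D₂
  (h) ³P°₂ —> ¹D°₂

2

(a) allowed
(b) allowed
(c) forbidden (ΔS, ΔL fail)
(d) forbidden (parity, ΔS fail)
(e) forbidden (parity fails)
(f) forbidden (parity fails)
(g) forbidden (ΔL, ΔJ fail)
(h) forbidden (parity, ΔS fail)
Total allowed: 2 of 8.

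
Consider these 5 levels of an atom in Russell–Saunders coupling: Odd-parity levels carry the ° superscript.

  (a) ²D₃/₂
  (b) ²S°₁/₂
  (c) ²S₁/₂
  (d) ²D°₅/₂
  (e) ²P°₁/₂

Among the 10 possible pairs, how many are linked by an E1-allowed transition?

3

(a)–(b): forbidden (ΔL).
(a)–(c): forbidden (parity, ΔL).
(a)–(d): allowed.
(a)–(e): allowed.
(b)–(c): forbidden (ΔL).
(b)–(d): forbidden (parity, ΔL, ΔJ).
(b)–(e): forbidden (parity).
(c)–(d): forbidden (ΔL, ΔJ).
(c)–(e): allowed.
(d)–(e): forbidden (parity, ΔJ).
Allowed pairs: 3 of 10.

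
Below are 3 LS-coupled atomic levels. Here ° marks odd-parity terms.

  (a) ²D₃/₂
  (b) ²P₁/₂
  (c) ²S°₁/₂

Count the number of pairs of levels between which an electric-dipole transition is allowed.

(a)–(b): forbidden (parity).
(a)–(c): forbidden (ΔL).
(b)–(c): allowed.
Allowed pairs: 1 of 3.

1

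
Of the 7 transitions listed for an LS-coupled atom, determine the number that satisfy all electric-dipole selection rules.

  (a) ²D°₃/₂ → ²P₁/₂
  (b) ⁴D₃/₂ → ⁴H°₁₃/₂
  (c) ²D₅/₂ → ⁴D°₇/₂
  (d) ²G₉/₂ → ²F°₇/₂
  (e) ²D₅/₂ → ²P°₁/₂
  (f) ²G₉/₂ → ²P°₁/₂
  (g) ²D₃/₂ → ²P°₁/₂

(a) allowed
(b) forbidden (ΔL, ΔJ fail)
(c) forbidden (ΔS fails)
(d) allowed
(e) forbidden (ΔJ fails)
(f) forbidden (ΔL, ΔJ fail)
(g) allowed
Total allowed: 3 of 7.

3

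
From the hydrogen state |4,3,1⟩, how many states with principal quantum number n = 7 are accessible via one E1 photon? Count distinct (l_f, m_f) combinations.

E1 requires Δl = ±1, so l_f ∈ {2, 4}; with 0 ≤ l_f ≤ n_f−1 = 6, the allowed l_f values are {2, 4}.
For l_f = 2: m_f ∈ {m_i−1, m_i, m_i+1} ∩ [−2, 2] = {0, 1, 2} → 3 states.
For l_f = 4: m_f ∈ {m_i−1, m_i, m_i+1} ∩ [−4, 4] = {0, 1, 2} → 3 states.
Total: 6.

6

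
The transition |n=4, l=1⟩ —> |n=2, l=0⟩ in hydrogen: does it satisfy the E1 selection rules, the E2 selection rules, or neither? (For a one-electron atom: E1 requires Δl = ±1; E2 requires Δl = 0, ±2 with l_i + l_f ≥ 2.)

E1

Δl = 0 − 1 = -1; l_i + l_f = 1.
E1 (Δl = ±1): satisfied.
E2 (Δl = 0,±2, l_i+l_f ≥ 2): not satisfied.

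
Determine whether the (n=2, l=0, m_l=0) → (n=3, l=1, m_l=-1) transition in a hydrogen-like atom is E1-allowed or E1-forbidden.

Initial l = 0, final l = 1, so Δl = +1. E1 requires Δl = ±1: satisfied.
m_l: 0 → -1 (Δm_l = -1). |Δm_l| ≤ 1 satisfied.
All E1 selection rules are satisfied.

allowed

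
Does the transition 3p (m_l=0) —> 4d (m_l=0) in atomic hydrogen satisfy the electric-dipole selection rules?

allowed

Initial l = 1, final l = 2, so Δl = +1. E1 requires Δl = ±1: ok.
Δm_l = 0 − (0) = +0. E1 requires Δm_l = 0, ±1: ok.
All E1 selection rules are satisfied.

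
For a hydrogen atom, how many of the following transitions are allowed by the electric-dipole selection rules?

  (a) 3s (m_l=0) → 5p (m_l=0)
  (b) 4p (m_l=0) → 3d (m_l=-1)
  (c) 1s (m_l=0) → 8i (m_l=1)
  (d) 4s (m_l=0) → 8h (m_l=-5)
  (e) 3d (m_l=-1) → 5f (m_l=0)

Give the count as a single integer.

(a) allowed
(b) allowed
(c) forbidden — Δl = +6 (E1 requires Δl = ±1)
(d) forbidden — Δl = +5 (E1 requires Δl = ±1); Δm_l = -5 (E1 requires Δm_l = 0, ±1)
(e) allowed
Total allowed: 3 of 5.

3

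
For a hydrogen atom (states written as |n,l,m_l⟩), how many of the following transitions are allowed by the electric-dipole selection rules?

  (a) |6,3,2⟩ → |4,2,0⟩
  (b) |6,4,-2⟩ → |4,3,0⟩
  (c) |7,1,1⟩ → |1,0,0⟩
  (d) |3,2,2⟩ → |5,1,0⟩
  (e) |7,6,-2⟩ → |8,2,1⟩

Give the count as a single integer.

(a) forbidden — Δm_l = -2 (E1 requires Δm_l = 0, ±1)
(b) forbidden — Δm_l = +2 (E1 requires Δm_l = 0, ±1)
(c) allowed
(d) forbidden — Δm_l = -2 (E1 requires Δm_l = 0, ±1)
(e) forbidden — Δl = -4 (E1 requires Δl = ±1); Δm_l = +3 (E1 requires Δm_l = 0, ±1)
Total allowed: 1 of 5.

1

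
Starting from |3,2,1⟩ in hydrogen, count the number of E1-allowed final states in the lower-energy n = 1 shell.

0

E1 requires l_f ∈ {1, 3}, but neither lies in [0, 0], so no final state is reachable.
Total: 0.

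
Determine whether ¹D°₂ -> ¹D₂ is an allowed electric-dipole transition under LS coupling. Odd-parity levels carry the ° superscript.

allowed

ΔJ = 0, ±1 (not J=0↔0): J: 2 → 2, ΔJ = +0 — satisfied.
ΔL = 0, ±1 (not L=0↔0): L: 2 → 2, ΔL = +0 — satisfied.
ΔS = 0: S: 0 → 0 — satisfied.
Parity must change: odd → even — satisfied.
All four E1 rules are satisfied.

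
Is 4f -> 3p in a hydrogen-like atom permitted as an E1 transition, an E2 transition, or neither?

E2

Δl = 1 − 3 = -2; l_i + l_f = 4.
E1 (Δl = ±1): not satisfied.
E2 (Δl = 0,±2, l_i+l_f ≥ 2): satisfied.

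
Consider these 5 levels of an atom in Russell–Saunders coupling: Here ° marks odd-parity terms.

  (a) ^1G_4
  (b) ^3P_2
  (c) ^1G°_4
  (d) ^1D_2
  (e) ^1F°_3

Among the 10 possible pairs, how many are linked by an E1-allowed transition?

(a)–(b): forbidden (parity, ΔS, ΔL, ΔJ).
(a)–(c): allowed.
(a)–(d): forbidden (parity, ΔL, ΔJ).
(a)–(e): allowed.
(b)–(c): forbidden (ΔS, ΔL, ΔJ).
(b)–(d): forbidden (parity, ΔS).
(b)–(e): forbidden (ΔS, ΔL).
(c)–(d): forbidden (ΔL, ΔJ).
(c)–(e): forbidden (parity).
(d)–(e): allowed.
Allowed pairs: 3 of 10.

3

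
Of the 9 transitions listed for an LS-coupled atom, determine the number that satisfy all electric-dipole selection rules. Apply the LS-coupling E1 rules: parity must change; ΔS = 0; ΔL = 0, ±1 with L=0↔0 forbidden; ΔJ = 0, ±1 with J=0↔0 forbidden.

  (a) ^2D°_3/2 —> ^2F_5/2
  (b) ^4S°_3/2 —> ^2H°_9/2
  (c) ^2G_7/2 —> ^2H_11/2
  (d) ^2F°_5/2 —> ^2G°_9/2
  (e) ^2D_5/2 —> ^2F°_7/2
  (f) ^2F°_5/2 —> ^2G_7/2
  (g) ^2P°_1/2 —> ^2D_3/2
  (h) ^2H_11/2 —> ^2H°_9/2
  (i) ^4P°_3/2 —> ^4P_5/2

6

(a) allowed
(b) forbidden (parity, ΔS, ΔL, ΔJ fail)
(c) forbidden (parity, ΔJ fail)
(d) forbidden (parity, ΔJ fail)
(e) allowed
(f) allowed
(g) allowed
(h) allowed
(i) allowed
Total allowed: 6 of 9.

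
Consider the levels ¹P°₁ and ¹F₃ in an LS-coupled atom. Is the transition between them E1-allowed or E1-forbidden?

Reading off the term symbols: S 0→0, L 1→3, J 1→3, parity odd→even.
Parity must change: odd → even — satisfied.
ΔS = 0: S: 0 → 0 — satisfied.
ΔL = 0, ±1 (not L=0↔0): L: 1 → 3, ΔL = +2 — violated.
ΔJ = 0, ±1 (not J=0↔0): J: 1 → 3, ΔJ = +2 — violated.
Rule(s) violated: ΔL, ΔJ.

forbidden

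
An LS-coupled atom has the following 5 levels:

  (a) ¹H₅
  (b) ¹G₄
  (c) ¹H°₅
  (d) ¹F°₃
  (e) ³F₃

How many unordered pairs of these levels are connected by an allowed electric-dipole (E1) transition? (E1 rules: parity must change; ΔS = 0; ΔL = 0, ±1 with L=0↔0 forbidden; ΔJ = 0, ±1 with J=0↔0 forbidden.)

(a)–(b): forbidden (parity).
(a)–(c): allowed.
(a)–(d): forbidden (ΔL, ΔJ).
(a)–(e): forbidden (parity, ΔS, ΔL, ΔJ).
(b)–(c): allowed.
(b)–(d): allowed.
(b)–(e): forbidden (parity, ΔS).
(c)–(d): forbidden (parity, ΔL, ΔJ).
(c)–(e): forbidden (ΔS, ΔL, ΔJ).
(d)–(e): forbidden (ΔS).
Allowed pairs: 3 of 10.

3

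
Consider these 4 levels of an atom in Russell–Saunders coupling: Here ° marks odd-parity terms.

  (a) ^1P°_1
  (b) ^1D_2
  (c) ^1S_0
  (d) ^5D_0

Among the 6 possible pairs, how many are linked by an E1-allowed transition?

(a)–(b): allowed.
(a)–(c): allowed.
(a)–(d): forbidden (ΔS).
(b)–(c): forbidden (parity, ΔL, ΔJ).
(b)–(d): forbidden (parity, ΔS, ΔJ).
(c)–(d): forbidden (parity, ΔS, ΔL, ΔJ).
Allowed pairs: 2 of 6.

2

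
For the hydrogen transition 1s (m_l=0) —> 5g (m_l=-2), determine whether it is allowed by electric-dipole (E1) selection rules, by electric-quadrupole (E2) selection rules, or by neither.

Δl = 4 − 0 = +4; l_i + l_f = 4.
Δm_l = -2.
E1 (Δl = ±1, |Δm_l| ≤ 1): not satisfied.
E2 (Δl = 0,±2, l_i+l_f ≥ 2, |Δm_l| ≤ 2): not satisfied.

neither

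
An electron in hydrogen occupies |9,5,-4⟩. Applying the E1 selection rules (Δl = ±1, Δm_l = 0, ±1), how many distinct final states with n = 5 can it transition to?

E1 requires Δl = ±1, so l_f ∈ {4, 6}; with 0 ≤ l_f ≤ n_f−1 = 4, the allowed l_f values are {4}.
For l_f = 4: m_f ∈ {m_i−1, m_i, m_i+1} ∩ [−4, 4] = {-4, -3} → 2 states.
Total: 2.

2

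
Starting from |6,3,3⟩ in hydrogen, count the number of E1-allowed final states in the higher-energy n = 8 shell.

4

E1 requires Δl = ±1, so l_f ∈ {2, 4}; with 0 ≤ l_f ≤ n_f−1 = 7, the allowed l_f values are {2, 4}.
For l_f = 2: m_f ∈ {m_i−1, m_i, m_i+1} ∩ [−2, 2] = {2} → 1 state.
For l_f = 4: m_f ∈ {m_i−1, m_i, m_i+1} ∩ [−4, 4] = {2, 3, 4} → 3 states.
Total: 4.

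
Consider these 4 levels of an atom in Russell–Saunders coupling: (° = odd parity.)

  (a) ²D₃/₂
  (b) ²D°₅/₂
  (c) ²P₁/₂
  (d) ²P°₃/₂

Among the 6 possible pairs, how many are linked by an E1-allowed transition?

3

(a)–(b): allowed.
(a)–(c): forbidden (parity).
(a)–(d): allowed.
(b)–(c): forbidden (ΔJ).
(b)–(d): forbidden (parity).
(c)–(d): allowed.
Allowed pairs: 3 of 6.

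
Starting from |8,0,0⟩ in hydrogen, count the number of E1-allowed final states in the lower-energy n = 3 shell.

3

E1 requires Δl = ±1, so l_f ∈ {-1, 1}; with 0 ≤ l_f ≤ n_f−1 = 2, the allowed l_f values are {1}.
For l_f = 1: m_f ∈ {m_i−1, m_i, m_i+1} ∩ [−1, 1] = {-1, 0, 1} → 3 states.
Total: 3.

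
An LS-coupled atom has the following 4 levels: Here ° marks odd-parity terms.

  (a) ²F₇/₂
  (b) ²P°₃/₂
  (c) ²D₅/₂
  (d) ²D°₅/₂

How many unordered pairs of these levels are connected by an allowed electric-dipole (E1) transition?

(a)–(b): forbidden (ΔL, ΔJ).
(a)–(c): forbidden (parity).
(a)–(d): allowed.
(b)–(c): allowed.
(b)–(d): forbidden (parity).
(c)–(d): allowed.
Allowed pairs: 3 of 6.

3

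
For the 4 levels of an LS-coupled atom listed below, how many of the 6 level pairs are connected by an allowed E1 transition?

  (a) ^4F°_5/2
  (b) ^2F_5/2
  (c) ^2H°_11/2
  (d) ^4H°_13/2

0

(a)–(b): forbidden (ΔS).
(a)–(c): forbidden (parity, ΔS, ΔL, ΔJ).
(a)–(d): forbidden (parity, ΔL, ΔJ).
(b)–(c): forbidden (ΔL, ΔJ).
(b)–(d): forbidden (ΔS, ΔL, ΔJ).
(c)–(d): forbidden (parity, ΔS).
Allowed pairs: 0 of 6.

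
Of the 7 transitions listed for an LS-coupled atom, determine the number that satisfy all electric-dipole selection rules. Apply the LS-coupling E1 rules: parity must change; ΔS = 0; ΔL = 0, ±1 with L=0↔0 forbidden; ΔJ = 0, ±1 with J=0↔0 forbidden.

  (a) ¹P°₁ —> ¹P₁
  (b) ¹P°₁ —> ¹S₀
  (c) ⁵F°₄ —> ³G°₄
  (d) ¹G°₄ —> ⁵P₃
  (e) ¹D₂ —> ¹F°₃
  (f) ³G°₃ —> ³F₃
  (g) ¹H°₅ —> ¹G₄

5

(a) allowed
(b) allowed
(c) forbidden (parity, ΔS fail)
(d) forbidden (ΔS, ΔL fail)
(e) allowed
(f) allowed
(g) allowed
Total allowed: 5 of 7.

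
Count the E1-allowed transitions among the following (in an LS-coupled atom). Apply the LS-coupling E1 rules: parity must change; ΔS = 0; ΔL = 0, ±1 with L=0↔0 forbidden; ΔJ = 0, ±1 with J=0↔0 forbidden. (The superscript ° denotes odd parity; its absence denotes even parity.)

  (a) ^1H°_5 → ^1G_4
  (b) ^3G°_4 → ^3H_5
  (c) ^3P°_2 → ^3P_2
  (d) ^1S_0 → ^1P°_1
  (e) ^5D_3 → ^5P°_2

(a) allowed
(b) allowed
(c) allowed
(d) allowed
(e) allowed
Total allowed: 5 of 5.

5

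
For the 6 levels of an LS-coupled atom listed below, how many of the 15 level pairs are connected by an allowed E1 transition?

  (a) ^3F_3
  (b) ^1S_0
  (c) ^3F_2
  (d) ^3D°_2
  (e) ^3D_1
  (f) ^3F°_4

(a)–(b): forbidden (parity, ΔS, ΔL, ΔJ).
(a)–(c): forbidden (parity).
(a)–(d): allowed.
(a)–(e): forbidden (parity, ΔJ).
(a)–(f): allowed.
(b)–(c): forbidden (parity, ΔS, ΔL, ΔJ).
(b)–(d): forbidden (ΔS, ΔL, ΔJ).
(b)–(e): forbidden (parity, ΔS, ΔL).
(b)–(f): forbidden (ΔS, ΔL, ΔJ).
(c)–(d): allowed.
(c)–(e): forbidden (parity).
(c)–(f): forbidden (ΔJ).
(d)–(e): allowed.
(d)–(f): forbidden (parity, ΔJ).
(e)–(f): forbidden (ΔJ).
Allowed pairs: 4 of 15.

4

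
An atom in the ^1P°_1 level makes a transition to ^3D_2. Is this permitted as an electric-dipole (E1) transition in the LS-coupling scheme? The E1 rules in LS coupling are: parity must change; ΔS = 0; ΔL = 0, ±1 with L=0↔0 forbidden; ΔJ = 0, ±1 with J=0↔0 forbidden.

forbidden

ΔJ = 0, ±1 (not J=0↔0): J: 1 → 2, ΔJ = +1 — satisfied.
ΔS = 0: S: 0 → 1 — violated.
Parity must change: odd → even — satisfied.
ΔL = 0, ±1 (not L=0↔0): L: 1 → 2, ΔL = +1 — satisfied.
Rule(s) violated: ΔS.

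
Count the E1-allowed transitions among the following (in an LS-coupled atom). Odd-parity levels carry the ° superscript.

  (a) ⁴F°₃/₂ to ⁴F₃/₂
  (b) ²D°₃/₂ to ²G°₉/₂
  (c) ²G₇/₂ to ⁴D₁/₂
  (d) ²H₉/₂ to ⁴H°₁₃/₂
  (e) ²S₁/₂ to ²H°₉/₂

1

(a) allowed
(b) forbidden (parity, ΔL, ΔJ fail)
(c) forbidden (parity, ΔS, ΔL, ΔJ fail)
(d) forbidden (ΔS, ΔJ fail)
(e) forbidden (ΔL, ΔJ fail)
Total allowed: 1 of 5.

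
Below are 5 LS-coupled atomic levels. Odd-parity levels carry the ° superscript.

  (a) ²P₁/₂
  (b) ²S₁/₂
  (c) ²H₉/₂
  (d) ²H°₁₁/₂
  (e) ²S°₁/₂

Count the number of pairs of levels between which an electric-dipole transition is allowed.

(a)–(b): forbidden (parity).
(a)–(c): forbidden (parity, ΔL, ΔJ).
(a)–(d): forbidden (ΔL, ΔJ).
(a)–(e): allowed.
(b)–(c): forbidden (parity, ΔL, ΔJ).
(b)–(d): forbidden (ΔL, ΔJ).
(b)–(e): forbidden (ΔL).
(c)–(d): allowed.
(c)–(e): forbidden (ΔL, ΔJ).
(d)–(e): forbidden (parity, ΔL, ΔJ).
Allowed pairs: 2 of 10.

2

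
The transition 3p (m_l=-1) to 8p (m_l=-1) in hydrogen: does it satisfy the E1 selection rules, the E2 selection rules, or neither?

Δl = 1 − 1 = +0; l_i + l_f = 2.
Δm_l = +0.
E1 (Δl = ±1, |Δm_l| ≤ 1): not satisfied.
E2 (Δl = 0,±2, l_i+l_f ≥ 2, |Δm_l| ≤ 2): satisfied.

E2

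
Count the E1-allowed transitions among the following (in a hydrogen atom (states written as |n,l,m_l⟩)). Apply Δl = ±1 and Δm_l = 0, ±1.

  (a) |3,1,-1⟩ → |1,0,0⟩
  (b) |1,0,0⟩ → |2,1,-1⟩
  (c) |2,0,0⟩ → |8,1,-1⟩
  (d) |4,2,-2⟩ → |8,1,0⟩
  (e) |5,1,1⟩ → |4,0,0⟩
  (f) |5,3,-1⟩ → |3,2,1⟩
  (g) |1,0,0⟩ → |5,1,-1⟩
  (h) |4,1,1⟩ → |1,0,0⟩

6

(a) allowed
(b) allowed
(c) allowed
(d) forbidden — Δm_l = +2 (E1 requires Δm_l = 0, ±1)
(e) allowed
(f) forbidden — Δm_l = +2 (E1 requires Δm_l = 0, ±1)
(g) allowed
(h) allowed
Total allowed: 6 of 8.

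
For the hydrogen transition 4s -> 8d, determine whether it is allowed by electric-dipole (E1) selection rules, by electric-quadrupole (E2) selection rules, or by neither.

Δl = 2 − 0 = +2; l_i + l_f = 2.
E1 (Δl = ±1): not satisfied.
E2 (Δl = 0,±2, l_i+l_f ≥ 2): satisfied.

E2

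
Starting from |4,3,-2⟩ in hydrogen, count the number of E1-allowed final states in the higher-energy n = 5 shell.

5

E1 requires Δl = ±1, so l_f ∈ {2, 4}; with 0 ≤ l_f ≤ n_f−1 = 4, the allowed l_f values are {2, 4}.
For l_f = 2: m_f ∈ {m_i−1, m_i, m_i+1} ∩ [−2, 2] = {-2, -1} → 2 states.
For l_f = 4: m_f ∈ {m_i−1, m_i, m_i+1} ∩ [−4, 4] = {-3, -2, -1} → 3 states.
Total: 5.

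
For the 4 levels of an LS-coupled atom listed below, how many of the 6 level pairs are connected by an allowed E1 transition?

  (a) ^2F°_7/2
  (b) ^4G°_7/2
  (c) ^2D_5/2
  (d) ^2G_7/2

2

(a)–(b): forbidden (parity, ΔS).
(a)–(c): allowed.
(a)–(d): allowed.
(b)–(c): forbidden (ΔS, ΔL).
(b)–(d): forbidden (ΔS).
(c)–(d): forbidden (parity, ΔL).
Allowed pairs: 2 of 6.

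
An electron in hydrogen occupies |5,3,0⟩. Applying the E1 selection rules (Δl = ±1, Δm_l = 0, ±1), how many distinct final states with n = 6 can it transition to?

E1 requires Δl = ±1, so l_f ∈ {2, 4}; with 0 ≤ l_f ≤ n_f−1 = 5, the allowed l_f values are {2, 4}.
For l_f = 2: m_f ∈ {m_i−1, m_i, m_i+1} ∩ [−2, 2] = {-1, 0, 1} → 3 states.
For l_f = 4: m_f ∈ {m_i−1, m_i, m_i+1} ∩ [−4, 4] = {-1, 0, 1} → 3 states.
Total: 6.

6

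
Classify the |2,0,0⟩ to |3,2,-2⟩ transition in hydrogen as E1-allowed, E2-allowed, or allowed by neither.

Δl = 2 − 0 = +2; l_i + l_f = 2.
Δm_l = -2.
E1 (Δl = ±1, |Δm_l| ≤ 1): not satisfied.
E2 (Δl = 0,±2, l_i+l_f ≥ 2, |Δm_l| ≤ 2): satisfied.

E2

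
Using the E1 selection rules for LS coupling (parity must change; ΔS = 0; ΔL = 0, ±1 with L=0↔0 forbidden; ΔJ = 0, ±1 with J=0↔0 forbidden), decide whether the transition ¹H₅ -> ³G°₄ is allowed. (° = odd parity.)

forbidden

Reading off the term symbols: S 0→1, L 5→4, J 5→4, parity even→odd.
Parity must change: even → odd — ✓.
ΔS = 0: S: 0 → 1 — ✗.
ΔL = 0, ±1 (not L=0↔0): L: 5 → 4, ΔL = -1 — ✓.
ΔJ = 0, ±1 (not J=0↔0): J: 5 → 4, ΔJ = -1 — ✓.
Rule(s) violated: ΔS.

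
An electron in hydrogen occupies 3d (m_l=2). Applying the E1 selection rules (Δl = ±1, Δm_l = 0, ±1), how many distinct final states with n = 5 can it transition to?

4

E1 requires Δl = ±1, so l_f ∈ {1, 3}; with 0 ≤ l_f ≤ n_f−1 = 4, the allowed l_f values are {1, 3}.
For l_f = 1: m_f ∈ {m_i−1, m_i, m_i+1} ∩ [−1, 1] = {1} → 1 state.
For l_f = 3: m_f ∈ {m_i−1, m_i, m_i+1} ∩ [−3, 3] = {1, 2, 3} → 3 states.
Total: 4.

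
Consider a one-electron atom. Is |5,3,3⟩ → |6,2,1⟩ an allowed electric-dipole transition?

forbidden

Δl = 2 − 3 = -1; the E1 rule Δl = ±1 is ✓.
Δm_l = 1 − (3) = -2. E1 requires Δm_l = 0, ±1: ✗.
The transition is electric-dipole forbidden.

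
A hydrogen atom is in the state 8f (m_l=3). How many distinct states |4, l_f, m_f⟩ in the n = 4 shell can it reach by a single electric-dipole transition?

1

E1 requires Δl = ±1, so l_f ∈ {2, 4}; with 0 ≤ l_f ≤ n_f−1 = 3, the allowed l_f values are {2}.
For l_f = 2: m_f ∈ {m_i−1, m_i, m_i+1} ∩ [−2, 2] = {2} → 1 state.
Total: 1.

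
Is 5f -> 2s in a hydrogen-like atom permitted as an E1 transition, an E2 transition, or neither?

neither

Δl = 0 − 3 = -3; l_i + l_f = 3.
E1 (Δl = ±1): not satisfied.
E2 (Δl = 0,±2, l_i+l_f ≥ 2): not satisfied.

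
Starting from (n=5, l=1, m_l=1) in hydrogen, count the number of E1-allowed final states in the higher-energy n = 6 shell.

4

E1 requires Δl = ±1, so l_f ∈ {0, 2}; with 0 ≤ l_f ≤ n_f−1 = 5, the allowed l_f values are {0, 2}.
For l_f = 0: m_f ∈ {m_i−1, m_i, m_i+1} ∩ [−0, 0] = {0} → 1 state.
For l_f = 2: m_f ∈ {m_i−1, m_i, m_i+1} ∩ [−2, 2] = {0, 1, 2} → 3 states.
Total: 4.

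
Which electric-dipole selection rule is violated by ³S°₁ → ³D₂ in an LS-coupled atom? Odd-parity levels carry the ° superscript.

the ΔL = 0, ±1 rule

Parity must change: odd → even — ok.
ΔS = 0: S: 1 → 1 — ok.
ΔL = 0, ±1 (not L=0↔0): L: 0 → 2, ΔL = +2 — fails.
ΔJ = 0, ±1 (not J=0↔0): J: 1 → 2, ΔJ = +1 — ok.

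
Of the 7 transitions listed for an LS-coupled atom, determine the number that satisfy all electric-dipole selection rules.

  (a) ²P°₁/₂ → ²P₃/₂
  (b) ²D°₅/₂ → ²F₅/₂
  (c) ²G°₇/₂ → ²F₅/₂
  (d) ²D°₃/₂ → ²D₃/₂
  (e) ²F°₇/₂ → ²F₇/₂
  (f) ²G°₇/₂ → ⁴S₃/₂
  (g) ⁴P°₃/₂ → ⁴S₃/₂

6

(a) allowed
(b) allowed
(c) allowed
(d) allowed
(e) allowed
(f) forbidden (ΔS, ΔL, ΔJ fail)
(g) allowed
Total allowed: 6 of 7.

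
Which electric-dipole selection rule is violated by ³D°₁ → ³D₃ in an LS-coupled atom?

Parity must change: odd → even — satisfied.
ΔS = 0: S: 1 → 1 — satisfied.
ΔL = 0, ±1 (not L=0↔0): L: 2 → 2, ΔL = +0 — satisfied.
ΔJ = 0, ±1 (not J=0↔0): J: 1 → 3, ΔJ = +2 — violated.

the ΔJ = 0, ±1 rule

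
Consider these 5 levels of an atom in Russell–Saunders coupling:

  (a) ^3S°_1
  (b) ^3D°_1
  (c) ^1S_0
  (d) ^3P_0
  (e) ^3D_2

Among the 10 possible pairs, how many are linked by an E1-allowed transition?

3

(a)–(b): forbidden (parity, ΔL).
(a)–(c): forbidden (ΔS, ΔL).
(a)–(d): allowed.
(a)–(e): forbidden (ΔL).
(b)–(c): forbidden (ΔS, ΔL).
(b)–(d): allowed.
(b)–(e): allowed.
(c)–(d): forbidden (parity, ΔS, ΔJ).
(c)–(e): forbidden (parity, ΔS, ΔL, ΔJ).
(d)–(e): forbidden (parity, ΔJ).
Allowed pairs: 3 of 10.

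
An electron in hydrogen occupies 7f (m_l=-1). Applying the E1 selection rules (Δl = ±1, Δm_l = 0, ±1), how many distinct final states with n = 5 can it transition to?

6

E1 requires Δl = ±1, so l_f ∈ {2, 4}; with 0 ≤ l_f ≤ n_f−1 = 4, the allowed l_f values are {2, 4}.
For l_f = 2: m_f ∈ {m_i−1, m_i, m_i+1} ∩ [−2, 2] = {-2, -1, 0} → 3 states.
For l_f = 4: m_f ∈ {m_i−1, m_i, m_i+1} ∩ [−4, 4] = {-2, -1, 0} → 3 states.
Total: 6.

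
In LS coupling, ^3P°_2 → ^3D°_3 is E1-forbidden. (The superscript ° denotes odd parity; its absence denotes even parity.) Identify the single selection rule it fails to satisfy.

parity

Parity must change: odd → odd — fails.
ΔS = 0: S: 1 → 1 — ok.
ΔL = 0, ±1 (not L=0↔0): L: 1 → 2, ΔL = +1 — ok.
ΔJ = 0, ±1 (not J=0↔0): J: 2 → 3, ΔJ = +1 — ok.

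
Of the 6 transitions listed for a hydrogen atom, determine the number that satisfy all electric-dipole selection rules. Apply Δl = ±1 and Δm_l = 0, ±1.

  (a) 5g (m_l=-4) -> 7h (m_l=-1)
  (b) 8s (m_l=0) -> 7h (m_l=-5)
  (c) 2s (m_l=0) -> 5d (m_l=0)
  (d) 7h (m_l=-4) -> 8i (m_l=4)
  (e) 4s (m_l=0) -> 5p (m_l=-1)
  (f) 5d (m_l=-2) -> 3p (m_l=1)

(a) forbidden — Δm_l = +3 (E1 requires Δm_l = 0, ±1)
(b) forbidden — Δl = +5 (E1 requires Δl = ±1); Δm_l = -5 (E1 requires Δm_l = 0, ±1)
(c) forbidden — Δl = +2 (E1 requires Δl = ±1)
(d) forbidden — Δm_l = +8 (E1 requires Δm_l = 0, ±1)
(e) allowed
(f) forbidden — Δm_l = +3 (E1 requires Δm_l = 0, ±1)
Total allowed: 1 of 6.

1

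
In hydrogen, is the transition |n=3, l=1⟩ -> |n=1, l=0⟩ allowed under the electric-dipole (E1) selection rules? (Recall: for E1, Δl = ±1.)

allowed

Δl = 0 − 1 = -1; the E1 rule Δl = ±1 is ✓.
All E1 selection rules are satisfied.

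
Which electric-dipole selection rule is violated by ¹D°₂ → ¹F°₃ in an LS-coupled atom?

ΔS = 0: S: 0 → 0 — ok.
Parity must change: odd → odd — fails.
ΔL = 0, ±1 (not L=0↔0): L: 2 → 3, ΔL = +1 — ok.
ΔJ = 0, ±1 (not J=0↔0): J: 2 → 3, ΔJ = +1 — ok.

parity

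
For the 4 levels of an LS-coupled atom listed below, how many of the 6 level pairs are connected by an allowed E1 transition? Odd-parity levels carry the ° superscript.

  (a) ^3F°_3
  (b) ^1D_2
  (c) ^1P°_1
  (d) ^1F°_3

2

(a)–(b): forbidden (ΔS).
(a)–(c): forbidden (parity, ΔS, ΔL, ΔJ).
(a)–(d): forbidden (parity, ΔS).
(b)–(c): allowed.
(b)–(d): allowed.
(c)–(d): forbidden (parity, ΔL, ΔJ).
Allowed pairs: 2 of 6.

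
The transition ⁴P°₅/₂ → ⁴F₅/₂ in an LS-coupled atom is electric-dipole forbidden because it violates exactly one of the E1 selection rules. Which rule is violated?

Parity must change: odd → even — satisfied.
ΔS = 0: S: 3/2 → 3/2 — satisfied.
ΔL = 0, ±1 (not L=0↔0): L: 1 → 3, ΔL = +2 — violated.
ΔJ = 0, ±1 (not J=0↔0): J: 5/2 → 5/2, ΔJ = +0 — satisfied.

the ΔL = 0, ±1 rule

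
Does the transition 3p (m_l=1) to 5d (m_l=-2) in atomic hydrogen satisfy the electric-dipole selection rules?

l: 1 → 2 (Δl = +1). Δl = ±1 ok.
Δm_l = -2 − (1) = -3. E1 requires Δm_l = 0, ±1: fails.
The transition is electric-dipole forbidden.

forbidden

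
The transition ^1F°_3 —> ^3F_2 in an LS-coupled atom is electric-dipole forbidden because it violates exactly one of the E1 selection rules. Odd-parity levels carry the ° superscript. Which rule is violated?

Parity must change: odd → even — ok.
ΔS = 0: S: 0 → 1 — fails.
ΔL = 0, ±1 (not L=0↔0): L: 3 → 3, ΔL = +0 — ok.
ΔJ = 0, ±1 (not J=0↔0): J: 3 → 2, ΔJ = -1 — ok.

the ΔS = 0 rule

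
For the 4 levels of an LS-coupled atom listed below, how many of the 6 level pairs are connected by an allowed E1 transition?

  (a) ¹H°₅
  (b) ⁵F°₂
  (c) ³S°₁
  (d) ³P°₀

(a)–(b): forbidden (parity, ΔS, ΔL, ΔJ).
(a)–(c): forbidden (parity, ΔS, ΔL, ΔJ).
(a)–(d): forbidden (parity, ΔS, ΔL, ΔJ).
(b)–(c): forbidden (parity, ΔS, ΔL).
(b)–(d): forbidden (parity, ΔS, ΔL, ΔJ).
(c)–(d): forbidden (parity).
Allowed pairs: 0 of 6.

0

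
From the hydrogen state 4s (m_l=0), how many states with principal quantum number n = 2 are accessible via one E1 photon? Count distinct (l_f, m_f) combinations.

E1 requires Δl = ±1, so l_f ∈ {-1, 1}; with 0 ≤ l_f ≤ n_f−1 = 1, the allowed l_f values are {1}.
For l_f = 1: m_f ∈ {m_i−1, m_i, m_i+1} ∩ [−1, 1] = {-1, 0, 1} → 3 states.
Total: 3.

3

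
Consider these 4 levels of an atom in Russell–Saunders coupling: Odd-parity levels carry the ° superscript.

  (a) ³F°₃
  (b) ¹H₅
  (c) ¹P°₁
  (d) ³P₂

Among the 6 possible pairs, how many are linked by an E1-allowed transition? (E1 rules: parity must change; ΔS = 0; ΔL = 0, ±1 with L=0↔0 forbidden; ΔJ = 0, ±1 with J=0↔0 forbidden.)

(a)–(b): forbidden (ΔS, ΔL, ΔJ).
(a)–(c): forbidden (parity, ΔS, ΔL, ΔJ).
(a)–(d): forbidden (ΔL).
(b)–(c): forbidden (ΔL, ΔJ).
(b)–(d): forbidden (parity, ΔS, ΔL, ΔJ).
(c)–(d): forbidden (ΔS).
Allowed pairs: 0 of 6.

0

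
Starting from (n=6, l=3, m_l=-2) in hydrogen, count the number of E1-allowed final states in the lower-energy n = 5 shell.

E1 requires Δl = ±1, so l_f ∈ {2, 4}; with 0 ≤ l_f ≤ n_f−1 = 4, the allowed l_f values are {2, 4}.
For l_f = 2: m_f ∈ {m_i−1, m_i, m_i+1} ∩ [−2, 2] = {-2, -1} → 2 states.
For l_f = 4: m_f ∈ {m_i−1, m_i, m_i+1} ∩ [−4, 4] = {-3, -2, -1} → 3 states.
Total: 5.

5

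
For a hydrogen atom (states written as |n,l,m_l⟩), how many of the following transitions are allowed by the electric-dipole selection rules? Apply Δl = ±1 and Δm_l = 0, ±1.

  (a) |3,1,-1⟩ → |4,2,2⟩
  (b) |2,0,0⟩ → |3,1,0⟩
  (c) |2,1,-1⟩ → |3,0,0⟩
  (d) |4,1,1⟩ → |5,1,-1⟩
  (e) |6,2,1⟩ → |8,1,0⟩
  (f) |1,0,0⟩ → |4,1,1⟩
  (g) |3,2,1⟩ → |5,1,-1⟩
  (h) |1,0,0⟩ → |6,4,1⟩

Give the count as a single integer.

(a) forbidden — Δm_l = +3 (E1 requires Δm_l = 0, ±1)
(b) allowed
(c) allowed
(d) forbidden — Δl = +0 (E1 requires Δl = ±1); Δm_l = -2 (E1 requires Δm_l = 0, ±1)
(e) allowed
(f) allowed
(g) forbidden — Δm_l = -2 (E1 requires Δm_l = 0, ±1)
(h) forbidden — Δl = +4 (E1 requires Δl = ±1)
Total allowed: 4 of 8.

4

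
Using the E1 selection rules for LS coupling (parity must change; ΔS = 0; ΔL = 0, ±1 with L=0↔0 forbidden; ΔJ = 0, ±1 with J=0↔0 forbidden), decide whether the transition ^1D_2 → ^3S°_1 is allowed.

Initial level: S=0, L=2, J=2, parity even. Final level: S=1, L=0, J=1, parity odd.
ΔS = 0: S: 0 → 1 — ✗.
Parity must change: even → odd — ✓.
ΔJ = 0, ±1 (not J=0↔0): J: 2 → 1, ΔJ = -1 — ✓.
ΔL = 0, ±1 (not L=0↔0): L: 2 → 0, ΔL = -2 — ✗.
Rule(s) violated: ΔS, ΔL.

forbidden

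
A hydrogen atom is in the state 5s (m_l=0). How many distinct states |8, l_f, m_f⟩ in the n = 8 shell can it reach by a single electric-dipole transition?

3

E1 requires Δl = ±1, so l_f ∈ {-1, 1}; with 0 ≤ l_f ≤ n_f−1 = 7, the allowed l_f values are {1}.
For l_f = 1: m_f ∈ {m_i−1, m_i, m_i+1} ∩ [−1, 1] = {-1, 0, 1} → 3 states.
Total: 3.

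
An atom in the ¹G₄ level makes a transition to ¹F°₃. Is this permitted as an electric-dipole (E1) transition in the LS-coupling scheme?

allowed

Initial level: S=0, L=4, J=4, parity even. Final level: S=0, L=3, J=3, parity odd.
Parity must change: even → odd — passes.
ΔS = 0: S: 0 → 0 — passes.
ΔL = 0, ±1 (not L=0↔0): L: 4 → 3, ΔL = -1 — passes.
ΔJ = 0, ±1 (not J=0↔0): J: 4 → 3, ΔJ = -1 — passes.
All four E1 rules are satisfied.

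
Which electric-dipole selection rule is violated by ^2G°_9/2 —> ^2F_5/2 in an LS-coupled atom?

the ΔJ = 0, ±1 rule

Reading off the term symbols: S 1/2→1/2, L 4→3, J 9/2→5/2, parity odd→even.
Parity must change: odd → even — ok.
ΔS = 0: S: 1/2 → 1/2 — ok.
ΔL = 0, ±1 (not L=0↔0): L: 4 → 3, ΔL = -1 — ok.
ΔJ = 0, ±1 (not J=0↔0): J: 9/2 → 5/2, ΔJ = -2 — fails.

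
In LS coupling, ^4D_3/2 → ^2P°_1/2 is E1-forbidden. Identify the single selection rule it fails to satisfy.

Initial level: S=3/2, L=2, J=3/2, parity even. Final level: S=1/2, L=1, J=1/2, parity odd.
Parity must change: even → odd — passes.
ΔS = 0: S: 3/2 → 1/2 — fails.
ΔL = 0, ±1 (not L=0↔0): L: 2 → 1, ΔL = -1 — passes.
ΔJ = 0, ±1 (not J=0↔0): J: 3/2 → 1/2, ΔJ = -1 — passes.

the ΔS = 0 rule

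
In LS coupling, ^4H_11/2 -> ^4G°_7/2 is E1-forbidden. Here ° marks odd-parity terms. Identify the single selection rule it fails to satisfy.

the ΔJ = 0, ±1 rule

Parity must change: even → odd — passes.
ΔS = 0: S: 3/2 → 3/2 — passes.
ΔL = 0, ±1 (not L=0↔0): L: 5 → 4, ΔL = -1 — passes.
ΔJ = 0, ±1 (not J=0↔0): J: 11/2 → 7/2, ΔJ = -2 — fails.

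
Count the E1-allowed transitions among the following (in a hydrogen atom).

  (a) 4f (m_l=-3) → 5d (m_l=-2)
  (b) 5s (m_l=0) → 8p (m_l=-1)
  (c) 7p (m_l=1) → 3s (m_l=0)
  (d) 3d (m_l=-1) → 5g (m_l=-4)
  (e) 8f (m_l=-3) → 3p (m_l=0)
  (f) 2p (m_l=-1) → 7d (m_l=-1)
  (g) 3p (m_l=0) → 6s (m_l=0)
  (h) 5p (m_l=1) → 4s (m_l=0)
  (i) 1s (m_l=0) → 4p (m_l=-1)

(a) allowed
(b) allowed
(c) allowed
(d) forbidden — Δl = +2 (E1 requires Δl = ±1); Δm_l = -3 (E1 requires Δm_l = 0, ±1)
(e) forbidden — Δl = -2 (E1 requires Δl = ±1); Δm_l = +3 (E1 requires Δm_l = 0, ±1)
(f) allowed
(g) allowed
(h) allowed
(i) allowed
Total allowed: 7 of 9.

7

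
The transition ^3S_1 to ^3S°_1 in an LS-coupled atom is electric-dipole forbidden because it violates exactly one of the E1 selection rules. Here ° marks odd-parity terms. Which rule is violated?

Parity must change: even → odd — passes.
ΔS = 0: S: 1 → 1 — passes.
ΔL = 0, ±1 (not L=0↔0): L: 0 → 0, ΔL = +0 — fails.
ΔJ = 0, ±1 (not J=0↔0): J: 1 → 1, ΔJ = +0 — passes.

the L=0 ↔ L=0 exclusion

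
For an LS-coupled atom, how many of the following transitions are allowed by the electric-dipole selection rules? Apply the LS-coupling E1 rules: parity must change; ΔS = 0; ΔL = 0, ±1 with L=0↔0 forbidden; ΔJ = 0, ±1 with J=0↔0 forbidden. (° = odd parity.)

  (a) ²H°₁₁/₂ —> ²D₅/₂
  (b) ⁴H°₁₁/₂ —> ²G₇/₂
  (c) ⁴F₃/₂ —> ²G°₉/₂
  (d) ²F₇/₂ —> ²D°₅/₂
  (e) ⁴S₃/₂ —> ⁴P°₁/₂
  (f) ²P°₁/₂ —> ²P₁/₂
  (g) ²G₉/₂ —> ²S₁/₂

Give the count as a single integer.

(a) forbidden (ΔL, ΔJ fail)
(b) forbidden (ΔS, ΔJ fail)
(c) forbidden (ΔS, ΔJ fail)
(d) allowed
(e) allowed
(f) allowed
(g) forbidden (parity, ΔL, ΔJ fail)
Total allowed: 3 of 7.

3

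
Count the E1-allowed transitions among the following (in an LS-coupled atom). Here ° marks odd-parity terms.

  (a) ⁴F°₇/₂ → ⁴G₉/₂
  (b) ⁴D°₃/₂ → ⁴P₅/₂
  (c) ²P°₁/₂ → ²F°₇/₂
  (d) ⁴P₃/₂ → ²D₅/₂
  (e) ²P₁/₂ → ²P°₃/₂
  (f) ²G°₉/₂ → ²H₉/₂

4

(a) allowed
(b) allowed
(c) forbidden (parity, ΔL, ΔJ fail)
(d) forbidden (parity, ΔS fail)
(e) allowed
(f) allowed
Total allowed: 4 of 6.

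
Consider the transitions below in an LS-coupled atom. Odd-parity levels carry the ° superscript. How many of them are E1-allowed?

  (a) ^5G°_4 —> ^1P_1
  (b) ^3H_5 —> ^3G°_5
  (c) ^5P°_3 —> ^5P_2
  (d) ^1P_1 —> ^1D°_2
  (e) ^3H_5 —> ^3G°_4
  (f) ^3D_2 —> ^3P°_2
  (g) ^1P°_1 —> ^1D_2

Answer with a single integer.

(a) forbidden (ΔS, ΔL, ΔJ fail)
(b) allowed
(c) allowed
(d) allowed
(e) allowed
(f) allowed
(g) allowed
Total allowed: 6 of 7.

6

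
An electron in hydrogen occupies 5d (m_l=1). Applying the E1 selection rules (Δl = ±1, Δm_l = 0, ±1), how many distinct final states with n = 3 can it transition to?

2

E1 requires Δl = ±1, so l_f ∈ {1, 3}; with 0 ≤ l_f ≤ n_f−1 = 2, the allowed l_f values are {1}.
For l_f = 1: m_f ∈ {m_i−1, m_i, m_i+1} ∩ [−1, 1] = {0, 1} → 2 states.
Total: 2.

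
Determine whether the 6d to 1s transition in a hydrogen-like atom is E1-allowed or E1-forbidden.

forbidden

l: 2 → 0 (Δl = -2). Δl = ±1 fails.
The transition is electric-dipole forbidden.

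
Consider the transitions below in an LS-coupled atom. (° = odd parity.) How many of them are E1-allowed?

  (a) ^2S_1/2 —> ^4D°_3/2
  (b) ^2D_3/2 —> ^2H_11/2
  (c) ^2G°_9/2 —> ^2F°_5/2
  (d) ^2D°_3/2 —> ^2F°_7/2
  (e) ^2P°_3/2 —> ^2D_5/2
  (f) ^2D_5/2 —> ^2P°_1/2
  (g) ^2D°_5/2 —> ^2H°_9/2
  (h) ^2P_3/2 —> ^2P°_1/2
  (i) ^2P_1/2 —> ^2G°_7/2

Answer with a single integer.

2

(a) forbidden (ΔS, ΔL fail)
(b) forbidden (parity, ΔL, ΔJ fail)
(c) forbidden (parity, ΔJ fail)
(d) forbidden (parity, ΔJ fail)
(e) allowed
(f) forbidden (ΔJ fails)
(g) forbidden (parity, ΔL, ΔJ fail)
(h) allowed
(i) forbidden (ΔL, ΔJ fail)
Total allowed: 2 of 9.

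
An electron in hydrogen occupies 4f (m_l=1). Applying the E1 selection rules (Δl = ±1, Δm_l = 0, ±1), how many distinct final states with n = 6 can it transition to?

E1 requires Δl = ±1, so l_f ∈ {2, 4}; with 0 ≤ l_f ≤ n_f−1 = 5, the allowed l_f values are {2, 4}.
For l_f = 2: m_f ∈ {m_i−1, m_i, m_i+1} ∩ [−2, 2] = {0, 1, 2} → 3 states.
For l_f = 4: m_f ∈ {m_i−1, m_i, m_i+1} ∩ [−4, 4] = {0, 1, 2} → 3 states.
Total: 6.

6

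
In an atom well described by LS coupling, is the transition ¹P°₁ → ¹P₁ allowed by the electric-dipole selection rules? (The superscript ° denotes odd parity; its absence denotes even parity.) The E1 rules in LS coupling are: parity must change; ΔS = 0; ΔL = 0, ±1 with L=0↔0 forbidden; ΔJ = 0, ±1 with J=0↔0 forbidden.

Parity must change: odd → even — passes.
ΔS = 0: S: 0 → 0 — passes.
ΔL = 0, ±1 (not L=0↔0): L: 1 → 1, ΔL = +0 — passes.
ΔJ = 0, ±1 (not J=0↔0): J: 1 → 1, ΔJ = +0 — passes.
All four E1 rules are satisfied.

allowed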